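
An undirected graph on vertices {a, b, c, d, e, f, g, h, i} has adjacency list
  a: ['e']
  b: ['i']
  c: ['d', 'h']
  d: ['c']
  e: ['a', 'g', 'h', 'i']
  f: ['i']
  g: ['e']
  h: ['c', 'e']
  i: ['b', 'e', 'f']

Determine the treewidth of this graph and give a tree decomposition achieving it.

Treewidth 1.
One optimal decomposition is:
Bags: B1 = {e, h}  B2 = {c, h}  B3 = {e, i}  B4 = {a, e}  B5 = {e, g}  B6 = {c, d}  B7 = {b, i}  B8 = {f, i}
Tree: B1–B2, B1–B3, B3–B4, B1–B5, B2–B6, B3–B7, B7–B8

Every bag has size at most 2, so the width is 2 − 1 = 1 and tw(G) ≤ 1. Any graph with an edge has treewidth ≥ 1, and G has the edge e–h. Hence tw(G) = 1 exactly.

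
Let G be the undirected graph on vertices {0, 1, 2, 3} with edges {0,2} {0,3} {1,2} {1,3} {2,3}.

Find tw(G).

2

A width-2 tree decomposition is:
Bags: B1 = {0, 2, 3}  B2 = {1, 2, 3}
Tree: B1–B2
Each bag holds 3 vertices, so the decomposition has width 2, which upper-bounds the treewidth. Conversely, {0, 2, 3} is a clique of size 3, and the vertices of any clique must share a bag in every tree decomposition; so some bag has ≥ 3 vertices and tw(G) ≥ 2. Hence tw(G) = 2 exactly.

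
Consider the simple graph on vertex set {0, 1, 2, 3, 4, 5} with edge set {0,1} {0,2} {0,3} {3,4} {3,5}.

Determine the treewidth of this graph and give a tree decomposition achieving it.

Treewidth 1.
Bags: B1 = {0, 2}  B2 = {0, 1}  B3 = {0, 3}  B4 = {3, 4}  B5 = {3, 5}
Tree: B1–B2, B1–B3, B3–B4, B4–B5

Each bag holds 2 vertices, so the decomposition has width 1, which upper-bounds the treewidth. Since G has at least one edge (e.g. 2–0), it is not an edgeless graph, so tw(G) ≥ 1. Therefore the treewidth is 1.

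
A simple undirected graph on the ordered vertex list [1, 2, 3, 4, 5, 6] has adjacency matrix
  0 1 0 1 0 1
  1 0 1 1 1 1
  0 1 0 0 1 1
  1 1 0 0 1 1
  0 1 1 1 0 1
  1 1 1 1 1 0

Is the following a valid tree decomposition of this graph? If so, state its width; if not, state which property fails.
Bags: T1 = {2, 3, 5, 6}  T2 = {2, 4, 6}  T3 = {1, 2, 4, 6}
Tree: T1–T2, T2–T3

A tree decomposition must satisfy three properties: every vertex lies in some bag; for every edge, both endpoints lie together in some bag; and for every vertex, the bags containing it form a connected subtree. Here edge (5,4) lies in no bag, so the decomposition is invalid.

No — edge (5,4) lies in no bag.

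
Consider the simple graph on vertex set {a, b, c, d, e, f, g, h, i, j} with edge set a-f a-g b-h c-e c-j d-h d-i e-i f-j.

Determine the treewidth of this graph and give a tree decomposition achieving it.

Each bag holds 2 vertices, so the decomposition has width 1, which upper-bounds the treewidth. Since G has at least one edge (e.g. g–a), it is not an edgeless graph, so tw(G) ≥ 1. Therefore the treewidth is 1.

Treewidth 1.
One optimal decomposition is:
Bags: B1 = {a, g}  B2 = {a, f}  B3 = {f, j}  B4 = {c, j}  B5 = {c, e}  B6 = {e, i}  B7 = {d, i}  B8 = {d, h}  B9 = {b, h}
Tree: B1–B2, B2–B3, B3–B4, B4–B5, B5–B6, B6–B7, B7–B8, B8–B9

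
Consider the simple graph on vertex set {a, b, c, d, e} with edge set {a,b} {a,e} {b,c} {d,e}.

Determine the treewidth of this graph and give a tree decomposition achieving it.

Treewidth 1.
Bags: B1 = {d, e}  B2 = {a, e}  B3 = {a, b}  B4 = {b, c}
Tree: B1–B2, B2–B3, B3–B4

Each bag holds 2 vertices, so the decomposition has width 1, which upper-bounds the treewidth. Any graph with an edge has treewidth ≥ 1, and G has the edge d–e. The upper and lower bounds meet at 1, so that is the treewidth.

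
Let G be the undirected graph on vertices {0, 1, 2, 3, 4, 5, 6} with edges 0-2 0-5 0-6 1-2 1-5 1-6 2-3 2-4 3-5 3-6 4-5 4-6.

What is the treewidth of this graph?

3

A width-3 tree decomposition is:
Bags: B1 = {2, 3, 5, 6}  B2 = {2, 4, 5, 6}  B3 = {0, 2, 5, 6}  B4 = {1, 2, 5, 6}
Tree: B1–B2, B2–B3, B3–B4
The largest bag has 4 vertices, giving width 3; this decomposition certifies tw(G) ≤ 3. For the lower bound: the 4 vertex sets {3,5}, {4,6}, {2}, {0} are disjoint, each induces a connected subgraph, and every pair is joined by at least one edge of G. Contracting each set to a single vertex therefore yields K_{4} as a minor, and since treewidth is minor-monotone, tw(G) ≥ tw(K_{4}) = 3. Combining the bounds, tw(G) = 3.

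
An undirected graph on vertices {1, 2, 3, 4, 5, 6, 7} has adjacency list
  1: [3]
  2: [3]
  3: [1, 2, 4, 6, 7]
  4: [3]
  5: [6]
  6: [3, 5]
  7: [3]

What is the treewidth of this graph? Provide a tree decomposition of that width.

Every bag has size at most 2, so the width is 2 − 1 = 1 and tw(G) ≤ 1. Any graph with an edge has treewidth ≥ 1, and G has the edge 6–3. Combining the bounds, tw(G) = 1.

Treewidth 1.
One such decomposition:
Bags: B1 = {3, 6}  B2 = {3, 7}  B3 = {2, 3}  B4 = {5, 6}  B5 = {1, 3}  B6 = {3, 4}
Tree: B1–B2, B1–B3, B1–B4, B3–B5, B2–B6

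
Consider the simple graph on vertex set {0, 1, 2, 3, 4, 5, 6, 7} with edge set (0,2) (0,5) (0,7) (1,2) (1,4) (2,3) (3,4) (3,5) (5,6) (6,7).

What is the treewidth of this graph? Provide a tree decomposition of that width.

Treewidth 2.
Bags: B1 = {1, 3, 4}  B2 = {1, 2, 3}  B3 = {2, 3, 5}  B4 = {0, 2, 5}  B5 = {0, 5, 6}  B6 = {0, 6, 7}
Tree: B1–B2, B2–B3, B3–B4, B4–B5, B5–B6

Each bag holds 3 vertices, so the decomposition has width 2, which upper-bounds the treewidth. The edges 4–1–2–3–4 form a cycle, so G is not a tree and its treewidth is at least 2. The upper and lower bounds meet at 2, so that is the treewidth.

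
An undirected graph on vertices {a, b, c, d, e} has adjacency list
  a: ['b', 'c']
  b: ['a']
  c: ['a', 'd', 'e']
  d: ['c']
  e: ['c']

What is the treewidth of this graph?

1

A width-1 tree decomposition is:
Bags: B1 = {a, c}  B2 = {a, b}  B3 = {c, d}  B4 = {c, e}
Tree: B1–B2, B1–B3, B1–B4
Each bag holds 2 vertices, so the decomposition has width 1, which upper-bounds the treewidth. Any graph with an edge has treewidth ≥ 1, and G has the edge c–a. Hence tw(G) = 1 exactly.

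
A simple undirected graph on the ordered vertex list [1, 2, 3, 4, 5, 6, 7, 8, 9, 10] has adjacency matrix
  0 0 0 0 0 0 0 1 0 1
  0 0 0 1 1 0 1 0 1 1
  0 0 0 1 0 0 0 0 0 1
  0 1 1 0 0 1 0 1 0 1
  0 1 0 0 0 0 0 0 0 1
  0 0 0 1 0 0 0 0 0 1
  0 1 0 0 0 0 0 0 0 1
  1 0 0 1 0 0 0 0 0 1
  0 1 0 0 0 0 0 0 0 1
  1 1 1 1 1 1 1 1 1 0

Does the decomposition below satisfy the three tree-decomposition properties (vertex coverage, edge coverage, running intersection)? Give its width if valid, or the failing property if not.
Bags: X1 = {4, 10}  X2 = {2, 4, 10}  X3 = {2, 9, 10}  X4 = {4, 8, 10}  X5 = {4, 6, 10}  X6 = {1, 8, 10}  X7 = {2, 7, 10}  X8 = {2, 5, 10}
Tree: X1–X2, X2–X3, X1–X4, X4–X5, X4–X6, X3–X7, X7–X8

No — vertex 3 appears in no bag.

A tree decomposition must satisfy three properties: every vertex lies in some bag; for every edge, both endpoints lie together in some bag; and for every vertex, the bags containing it form a connected subtree. Here vertex 3 appears in no bag, so the decomposition is invalid.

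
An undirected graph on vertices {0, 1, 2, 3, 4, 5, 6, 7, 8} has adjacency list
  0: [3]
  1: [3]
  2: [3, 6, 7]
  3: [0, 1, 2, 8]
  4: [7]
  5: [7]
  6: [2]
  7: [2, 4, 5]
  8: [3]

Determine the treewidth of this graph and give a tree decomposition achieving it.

Every bag has size at most 2, so the width is 2 − 1 = 1 and tw(G) ≤ 1. Since G has at least one edge (e.g. 7–2), it is not an edgeless graph, so tw(G) ≥ 1. Therefore the treewidth is 1.

Treewidth 1.
Bags: B1 = {2, 7}  B2 = {5, 7}  B3 = {2, 3}  B4 = {2, 6}  B5 = {4, 7}  B6 = {3, 8}  B7 = {1, 3}  B8 = {0, 3}
Tree: B1–B2, B1–B3, B3–B4, B2–B5, B3–B6, B3–B7, B6–B8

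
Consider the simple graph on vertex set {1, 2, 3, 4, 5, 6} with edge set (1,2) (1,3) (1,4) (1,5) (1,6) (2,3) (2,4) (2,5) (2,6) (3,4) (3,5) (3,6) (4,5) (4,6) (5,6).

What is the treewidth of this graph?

5

A width-5 tree decomposition is:
Bags: B1 = {1, 2, 3, 4, 5, 6}
Tree: (single bag)
A single bag containing all 6 vertices is trivially a valid decomposition of width 5. For the lower bound, the 6 vertices {1, 2, 3, 4, 5, 6} are pairwise adjacent, and any tree decomposition puts a clique entirely inside one bag — forcing width ≥ 5. The upper and lower bounds meet at 5, so that is the treewidth.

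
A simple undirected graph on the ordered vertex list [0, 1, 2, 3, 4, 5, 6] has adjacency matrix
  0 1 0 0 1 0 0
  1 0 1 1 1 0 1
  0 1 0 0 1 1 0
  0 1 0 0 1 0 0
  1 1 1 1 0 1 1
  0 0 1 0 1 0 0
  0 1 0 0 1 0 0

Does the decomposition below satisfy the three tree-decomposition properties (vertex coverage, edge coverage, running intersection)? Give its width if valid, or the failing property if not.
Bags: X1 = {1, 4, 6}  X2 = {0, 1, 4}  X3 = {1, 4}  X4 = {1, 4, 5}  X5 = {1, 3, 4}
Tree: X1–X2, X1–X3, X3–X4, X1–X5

No — vertex 2 appears in no bag.

A tree decomposition must satisfy three properties: every vertex lies in some bag; for every edge, both endpoints lie together in some bag; and for every vertex, the bags containing it form a connected subtree. Here vertex 2 appears in no bag, so the decomposition is invalid.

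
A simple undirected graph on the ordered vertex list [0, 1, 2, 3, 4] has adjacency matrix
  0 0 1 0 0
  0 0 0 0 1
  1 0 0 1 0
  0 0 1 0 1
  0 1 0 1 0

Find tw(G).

A width-1 tree decomposition is:
Bags: B1 = {0, 2}  B2 = {2, 3}  B3 = {3, 4}  B4 = {1, 4}
Tree: B1–B2, B2–B3, B3–B4
The largest bag has 2 vertices, giving width 1; this decomposition certifies tw(G) ≤ 1. Any graph with an edge has treewidth ≥ 1, and G has the edge 0–2. The upper and lower bounds meet at 1, so that is the treewidth.

1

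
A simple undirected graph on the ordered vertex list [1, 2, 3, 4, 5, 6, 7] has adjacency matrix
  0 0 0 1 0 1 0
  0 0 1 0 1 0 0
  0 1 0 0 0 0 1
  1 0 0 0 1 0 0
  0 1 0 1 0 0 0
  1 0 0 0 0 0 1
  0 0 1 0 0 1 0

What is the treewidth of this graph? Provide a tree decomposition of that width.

The largest bag has 3 vertices, giving width 2; this decomposition certifies tw(G) ≤ 2. For the lower bound, G contains the cycle 5–4–1–6–7–3–2–5, so G is not a forest; only forests have treewidth ≤ 1, hence tw(G) ≥ 2. The upper and lower bounds meet at 2, so that is the treewidth.

Treewidth 2.
One such decomposition:
Bags: B1 = {1, 4, 5}  B2 = {1, 5, 6}  B3 = {5, 6, 7}  B4 = {3, 5, 7}  B5 = {2, 3, 5}
Tree: B1–B2, B2–B3, B3–B4, B4–B5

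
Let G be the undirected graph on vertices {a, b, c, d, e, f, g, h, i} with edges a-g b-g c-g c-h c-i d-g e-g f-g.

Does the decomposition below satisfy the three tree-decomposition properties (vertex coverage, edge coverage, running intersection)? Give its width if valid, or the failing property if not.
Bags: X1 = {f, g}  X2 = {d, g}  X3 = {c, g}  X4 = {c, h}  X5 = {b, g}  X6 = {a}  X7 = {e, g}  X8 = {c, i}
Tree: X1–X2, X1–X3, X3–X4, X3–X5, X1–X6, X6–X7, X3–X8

No — edge (g,a) lies in no bag.

A tree decomposition must satisfy three properties: every vertex lies in some bag; for every edge, both endpoints lie together in some bag; and for every vertex, the bags containing it form a connected subtree. Here edge (g,a) lies in no bag, so the decomposition is invalid.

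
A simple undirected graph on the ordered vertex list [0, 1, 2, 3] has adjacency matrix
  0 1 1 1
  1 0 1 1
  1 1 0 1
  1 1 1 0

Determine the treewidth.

A width-3 tree decomposition is:
Bags: B1 = {0, 1, 2, 3}
Tree: (single bag)
A single bag containing all 4 vertices is trivially a valid decomposition of width 3. On the other hand G contains the 4-clique {0, 1, 2, 3}. A clique must lie in a single bag of any decomposition, so no decomposition can have width below 3. Therefore the treewidth is 3.

3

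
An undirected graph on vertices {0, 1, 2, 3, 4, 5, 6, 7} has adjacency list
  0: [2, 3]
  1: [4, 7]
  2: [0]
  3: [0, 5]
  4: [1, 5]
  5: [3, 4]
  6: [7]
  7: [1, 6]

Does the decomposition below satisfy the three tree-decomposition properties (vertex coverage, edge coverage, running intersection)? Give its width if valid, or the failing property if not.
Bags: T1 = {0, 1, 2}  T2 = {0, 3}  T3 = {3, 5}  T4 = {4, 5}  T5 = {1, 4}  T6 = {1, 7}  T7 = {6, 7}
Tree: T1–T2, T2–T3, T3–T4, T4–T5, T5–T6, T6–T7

A tree decomposition must satisfy three properties: every vertex lies in some bag; for every edge, both endpoints lie together in some bag; and for every vertex, the bags containing it form a connected subtree. Here bags containing vertex 1 are not connected in the tree, so the decomposition is invalid.

No — bags containing vertex 1 are not connected in the tree.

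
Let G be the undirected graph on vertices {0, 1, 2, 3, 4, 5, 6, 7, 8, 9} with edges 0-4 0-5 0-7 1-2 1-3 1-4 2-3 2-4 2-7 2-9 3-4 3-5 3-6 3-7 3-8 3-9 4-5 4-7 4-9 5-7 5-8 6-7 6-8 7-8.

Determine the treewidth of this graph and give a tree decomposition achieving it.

Treewidth 3.
One such decomposition:
Bags: B1 = {2, 3, 4, 7}  B2 = {1, 2, 3, 4}  B3 = {3, 4, 5, 7}  B4 = {3, 5, 7, 8}  B5 = {0, 4, 5, 7}  B6 = {2, 3, 4, 9}  B7 = {3, 6, 7, 8}
Tree: B1–B2, B1–B3, B3–B4, B3–B5, B2–B6, B4–B7

The largest bag has 4 vertices, giving width 3; this decomposition certifies tw(G) ≤ 3. Conversely, {0, 4, 5, 7} is a clique of size 4, and the vertices of any clique must share a bag in every tree decomposition; so some bag has ≥ 4 vertices and tw(G) ≥ 3. The upper and lower bounds meet at 3, so that is the treewidth.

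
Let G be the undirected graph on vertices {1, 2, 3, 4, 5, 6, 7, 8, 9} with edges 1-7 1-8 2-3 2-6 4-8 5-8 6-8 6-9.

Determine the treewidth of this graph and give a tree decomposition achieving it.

Treewidth 1.
One optimal decomposition is:
Bags: B1 = {6, 8}  B2 = {2, 6}  B3 = {1, 8}  B4 = {1, 7}  B5 = {2, 3}  B6 = {4, 8}  B7 = {5, 8}  B8 = {6, 9}
Tree: B1–B2, B1–B3, B3–B4, B2–B5, B1–B6, B1–B7, B2–B8

Each bag holds 2 vertices, so the decomposition has width 1, which upper-bounds the treewidth. G has an edge, so its treewidth is at least 1. Combining the bounds, tw(G) = 1.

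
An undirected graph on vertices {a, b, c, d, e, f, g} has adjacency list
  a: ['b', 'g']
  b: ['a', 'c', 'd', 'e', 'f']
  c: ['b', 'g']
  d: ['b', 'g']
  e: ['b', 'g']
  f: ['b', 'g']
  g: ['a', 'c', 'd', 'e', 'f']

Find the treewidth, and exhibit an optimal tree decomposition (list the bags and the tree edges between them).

The largest bag has 3 vertices, giving width 2; this decomposition certifies tw(G) ≤ 2. Since b–e–g–a–b is a cycle in G, G is not acyclic. Forests are exactly the graphs of treewidth ≤ 1, so tw(G) ≥ 2. Therefore the treewidth is 2.

Treewidth 2.
One such decomposition:
Bags: B1 = {b, e, g}  B2 = {a, b, g}  B3 = {b, f, g}  B4 = {b, d, g}  B5 = {b, c, g}
Tree: B1–B2, B2–B3, B3–B4, B4–B5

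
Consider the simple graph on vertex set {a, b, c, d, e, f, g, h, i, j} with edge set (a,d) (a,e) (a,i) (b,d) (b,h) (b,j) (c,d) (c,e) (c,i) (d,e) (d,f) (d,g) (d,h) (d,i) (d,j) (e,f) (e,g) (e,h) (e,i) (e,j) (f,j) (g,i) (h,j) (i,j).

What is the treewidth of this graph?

A width-3 tree decomposition is:
Bags: B1 = {d, e, i, j}  B2 = {d, e, h, j}  B3 = {d, e, g, i}  B4 = {d, e, f, j}  B5 = {a, d, e, i}  B6 = {b, d, h, j}  B7 = {c, d, e, i}
Tree: B1–B2, B1–B3, B1–B4, B1–B5, B2–B6, B5–B7
Each bag holds 4 vertices, so the decomposition has width 3, which upper-bounds the treewidth. Conversely, {d, e, h, j} is a clique of size 4, and the vertices of any clique must share a bag in every tree decomposition; so some bag has ≥ 4 vertices and tw(G) ≥ 3. Combining the bounds, tw(G) = 3.

3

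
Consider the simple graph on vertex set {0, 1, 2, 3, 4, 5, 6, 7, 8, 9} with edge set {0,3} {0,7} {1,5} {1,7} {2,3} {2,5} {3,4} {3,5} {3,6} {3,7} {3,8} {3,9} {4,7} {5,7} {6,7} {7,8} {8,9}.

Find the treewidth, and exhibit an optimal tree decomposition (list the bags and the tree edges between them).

Each bag holds 3 vertices, so the decomposition has width 2, which upper-bounds the treewidth. On the other hand G contains the 3-clique {1, 5, 7}. A clique must lie in a single bag of any decomposition, so no decomposition can have width below 2. Combining the bounds, tw(G) = 2.

Treewidth 2.
Bags: B1 = {3, 7, 8}  B2 = {3, 4, 7}  B3 = {3, 6, 7}  B4 = {3, 8, 9}  B5 = {3, 5, 7}  B6 = {1, 5, 7}  B7 = {0, 3, 7}  B8 = {2, 3, 5}
Tree: B1–B2, B2–B3, B1–B4, B1–B5, B5–B6, B3–B7, B5–B8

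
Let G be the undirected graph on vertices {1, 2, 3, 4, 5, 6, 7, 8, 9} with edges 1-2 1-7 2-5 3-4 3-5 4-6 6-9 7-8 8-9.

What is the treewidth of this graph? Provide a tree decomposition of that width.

Each bag holds 3 vertices, so the decomposition has width 2, which upper-bounds the treewidth. The edges 5–2–1–7–8–9–6–4–3–5 form a cycle, so G is not a tree and its treewidth is at least 2. Combining the bounds, tw(G) = 2.

Treewidth 2.
One such decomposition:
Bags: B1 = {1, 2, 5}  B2 = {1, 5, 7}  B3 = {5, 7, 8}  B4 = {5, 8, 9}  B5 = {5, 6, 9}  B6 = {4, 5, 6}  B7 = {3, 4, 5}
Tree: B1–B2, B2–B3, B3–B4, B4–B5, B5–B6, B6–B7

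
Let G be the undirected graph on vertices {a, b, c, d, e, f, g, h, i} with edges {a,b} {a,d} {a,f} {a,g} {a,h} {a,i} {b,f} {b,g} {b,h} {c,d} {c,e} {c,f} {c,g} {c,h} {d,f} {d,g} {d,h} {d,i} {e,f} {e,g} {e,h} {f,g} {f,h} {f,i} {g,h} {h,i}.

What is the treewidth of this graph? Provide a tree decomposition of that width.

Treewidth 4.
One optimal decomposition is:
Bags: B1 = {a, d, f, g, h}  B2 = {a, d, f, h, i}  B3 = {c, d, f, g, h}  B4 = {a, b, f, g, h}  B5 = {c, e, f, g, h}
Tree: B1–B2, B1–B3, B1–B4, B3–B5

Every bag has size at most 5, so the width is 5 − 1 = 4 and tw(G) ≤ 4. On the other hand G contains the 5-clique {c, d, f, g, h}. A clique must lie in a single bag of any decomposition, so no decomposition can have width below 4. The upper and lower bounds meet at 4, so that is the treewidth.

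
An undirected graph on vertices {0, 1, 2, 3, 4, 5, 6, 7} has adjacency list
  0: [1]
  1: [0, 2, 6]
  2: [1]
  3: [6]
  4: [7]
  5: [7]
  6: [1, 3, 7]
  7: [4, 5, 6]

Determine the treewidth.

1

A width-1 tree decomposition is:
Bags: B1 = {0, 1}  B2 = {1, 6}  B3 = {6, 7}  B4 = {1, 2}  B5 = {4, 7}  B6 = {3, 6}  B7 = {5, 7}
Tree: B1–B2, B2–B3, B1–B4, B3–B5, B3–B6, B3–B7
Every bag has size at most 2, so the width is 2 − 1 = 1 and tw(G) ≤ 1. Since G has at least one edge (e.g. 1–0), it is not an edgeless graph, so tw(G) ≥ 1. Hence tw(G) = 1 exactly.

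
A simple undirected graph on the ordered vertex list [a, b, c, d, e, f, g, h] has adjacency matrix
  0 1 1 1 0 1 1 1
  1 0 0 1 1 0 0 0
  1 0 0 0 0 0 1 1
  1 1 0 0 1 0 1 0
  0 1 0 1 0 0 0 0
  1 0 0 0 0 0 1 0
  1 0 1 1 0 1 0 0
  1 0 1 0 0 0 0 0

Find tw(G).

A width-2 tree decomposition is:
Bags: B1 = {a, b, d}  B2 = {a, d, g}  B3 = {a, c, g}  B4 = {b, d, e}  B5 = {a, f, g}  B6 = {a, c, h}
Tree: B1–B2, B2–B3, B1–B4, B3–B5, B3–B6
Each bag holds 3 vertices, so the decomposition has width 2, which upper-bounds the treewidth. For the lower bound, the 3 vertices {b, d, e} are pairwise adjacent, and any tree decomposition puts a clique entirely inside one bag — forcing width ≥ 2. Therefore the treewidth is 2.

2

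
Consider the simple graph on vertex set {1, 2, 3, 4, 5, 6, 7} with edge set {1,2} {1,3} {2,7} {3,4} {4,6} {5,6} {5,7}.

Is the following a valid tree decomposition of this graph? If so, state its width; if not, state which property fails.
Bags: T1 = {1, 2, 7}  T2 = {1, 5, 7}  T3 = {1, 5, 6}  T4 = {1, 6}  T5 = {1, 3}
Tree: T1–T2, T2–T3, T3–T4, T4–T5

No — vertex 4 appears in no bag.

A tree decomposition must satisfy three properties: every vertex lies in some bag; for every edge, both endpoints lie together in some bag; and for every vertex, the bags containing it form a connected subtree. Here vertex 4 appears in no bag, so the decomposition is invalid.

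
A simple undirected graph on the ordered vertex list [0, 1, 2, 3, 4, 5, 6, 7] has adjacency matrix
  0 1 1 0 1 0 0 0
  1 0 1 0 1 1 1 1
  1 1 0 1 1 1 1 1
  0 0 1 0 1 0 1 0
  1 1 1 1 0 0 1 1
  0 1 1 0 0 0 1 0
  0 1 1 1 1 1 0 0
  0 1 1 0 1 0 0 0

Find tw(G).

3

A width-3 tree decomposition is:
Bags: B1 = {1, 2, 4, 7}  B2 = {1, 2, 4, 6}  B3 = {2, 3, 4, 6}  B4 = {0, 1, 2, 4}  B5 = {1, 2, 5, 6}
Tree: B1–B2, B2–B3, B2–B4, B2–B5
The largest bag has 4 vertices, giving width 3; this decomposition certifies tw(G) ≤ 3. On the other hand G contains the 4-clique {0, 1, 2, 4}. A clique must lie in a single bag of any decomposition, so no decomposition can have width below 3. Hence tw(G) = 3 exactly.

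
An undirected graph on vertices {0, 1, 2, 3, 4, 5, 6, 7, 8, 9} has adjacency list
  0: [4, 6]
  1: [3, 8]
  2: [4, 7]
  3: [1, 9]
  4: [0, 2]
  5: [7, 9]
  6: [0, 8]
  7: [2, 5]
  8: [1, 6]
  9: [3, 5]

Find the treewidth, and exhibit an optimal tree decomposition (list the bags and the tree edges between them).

Treewidth 2.
One such decomposition:
Bags: B1 = {5, 7, 9}  B2 = {2, 7, 9}  B3 = {2, 4, 9}  B4 = {0, 4, 9}  B5 = {0, 6, 9}  B6 = {6, 8, 9}  B7 = {1, 8, 9}  B8 = {1, 3, 9}
Tree: B1–B2, B2–B3, B3–B4, B4–B5, B5–B6, B6–B7, B7–B8

The largest bag has 3 vertices, giving width 2; this decomposition certifies tw(G) ≤ 2. For the lower bound, G contains the cycle 9–5–7–2–4–0–6–8–1–3–9, so G is not a forest; only forests have treewidth ≤ 1, hence tw(G) ≥ 2. The upper and lower bounds meet at 2, so that is the treewidth.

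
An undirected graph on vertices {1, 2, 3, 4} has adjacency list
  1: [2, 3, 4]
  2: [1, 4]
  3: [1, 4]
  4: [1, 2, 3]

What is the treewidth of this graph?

A width-2 tree decomposition is:
Bags: B1 = {1, 2, 4}  B2 = {1, 3, 4}
Tree: B1–B2
The largest bag has 3 vertices, giving width 2; this decomposition certifies tw(G) ≤ 2. On the other hand G contains the 3-clique {1, 2, 4}. A clique must lie in a single bag of any decomposition, so no decomposition can have width below 2. Hence tw(G) = 2 exactly.

2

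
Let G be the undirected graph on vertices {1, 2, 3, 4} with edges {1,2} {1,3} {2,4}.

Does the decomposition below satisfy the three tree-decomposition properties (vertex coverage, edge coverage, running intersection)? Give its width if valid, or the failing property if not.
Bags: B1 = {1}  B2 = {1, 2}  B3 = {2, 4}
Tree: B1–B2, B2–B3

A tree decomposition must satisfy three properties: every vertex lies in some bag; for every edge, both endpoints lie together in some bag; and for every vertex, the bags containing it form a connected subtree. Here vertex 3 appears in no bag, so the decomposition is invalid.

No — vertex 3 appears in no bag.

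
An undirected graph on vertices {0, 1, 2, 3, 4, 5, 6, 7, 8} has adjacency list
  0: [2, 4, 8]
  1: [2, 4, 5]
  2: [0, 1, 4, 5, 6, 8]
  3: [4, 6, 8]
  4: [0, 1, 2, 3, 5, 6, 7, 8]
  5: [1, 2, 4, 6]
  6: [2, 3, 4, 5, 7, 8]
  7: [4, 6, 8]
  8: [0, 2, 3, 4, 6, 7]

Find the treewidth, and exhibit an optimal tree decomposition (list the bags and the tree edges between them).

Treewidth 3.
Bags: B1 = {2, 4, 5, 6}  B2 = {2, 4, 6, 8}  B3 = {3, 4, 6, 8}  B4 = {4, 6, 7, 8}  B5 = {1, 2, 4, 5}  B6 = {0, 2, 4, 8}
Tree: B1–B2, B2–B3, B3–B4, B1–B5, B2–B6

Each bag holds 4 vertices, so the decomposition has width 3, which upper-bounds the treewidth. Conversely, {0, 2, 4, 8} is a clique of size 4, and the vertices of any clique must share a bag in every tree decomposition; so some bag has ≥ 4 vertices and tw(G) ≥ 3. Combining the bounds, tw(G) = 3.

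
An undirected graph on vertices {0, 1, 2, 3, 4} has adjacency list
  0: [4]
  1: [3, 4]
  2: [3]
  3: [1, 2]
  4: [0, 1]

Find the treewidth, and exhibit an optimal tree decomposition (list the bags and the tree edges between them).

The largest bag has 2 vertices, giving width 1; this decomposition certifies tw(G) ≤ 1. Any graph with an edge has treewidth ≥ 1, and G has the edge 2–3. Therefore the treewidth is 1.

Treewidth 1.
Bags: B1 = {2, 3}  B2 = {1, 3}  B3 = {1, 4}  B4 = {0, 4}
Tree: B1–B2, B2–B3, B3–B4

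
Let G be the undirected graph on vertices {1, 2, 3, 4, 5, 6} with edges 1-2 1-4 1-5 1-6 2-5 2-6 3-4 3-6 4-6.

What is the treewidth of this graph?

A width-2 tree decomposition is:
Bags: B1 = {1, 2, 6}  B2 = {1, 4, 6}  B3 = {3, 4, 6}  B4 = {1, 2, 5}
Tree: B1–B2, B2–B3, B1–B4
The largest bag has 3 vertices, giving width 2; this decomposition certifies tw(G) ≤ 2. Conversely, {1, 2, 5} is a clique of size 3, and the vertices of any clique must share a bag in every tree decomposition; so some bag has ≥ 3 vertices and tw(G) ≥ 2. Combining the bounds, tw(G) = 2.

2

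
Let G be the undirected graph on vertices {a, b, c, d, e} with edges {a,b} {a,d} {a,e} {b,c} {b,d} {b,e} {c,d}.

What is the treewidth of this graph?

A width-2 tree decomposition is:
Bags: B1 = {a, b, e}  B2 = {a, b, d}  B3 = {b, c, d}
Tree: B1–B2, B2–B3
The largest bag has 3 vertices, giving width 2; this decomposition certifies tw(G) ≤ 2. Conversely, {b, c, d} is a clique of size 3, and the vertices of any clique must share a bag in every tree decomposition; so some bag has ≥ 3 vertices and tw(G) ≥ 2. Hence tw(G) = 2 exactly.

2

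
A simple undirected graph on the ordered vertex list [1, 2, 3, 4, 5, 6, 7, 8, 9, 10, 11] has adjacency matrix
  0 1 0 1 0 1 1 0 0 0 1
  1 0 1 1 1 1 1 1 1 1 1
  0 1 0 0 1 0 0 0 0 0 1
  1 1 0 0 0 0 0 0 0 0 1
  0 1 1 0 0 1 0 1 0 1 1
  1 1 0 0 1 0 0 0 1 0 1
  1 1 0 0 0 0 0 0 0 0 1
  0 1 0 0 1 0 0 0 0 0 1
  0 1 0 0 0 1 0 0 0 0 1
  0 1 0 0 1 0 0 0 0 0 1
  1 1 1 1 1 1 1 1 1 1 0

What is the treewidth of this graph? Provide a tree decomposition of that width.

Treewidth 3.
One optimal decomposition is:
Bags: B1 = {2, 3, 5, 11}  B2 = {2, 5, 10, 11}  B3 = {2, 5, 6, 11}  B4 = {2, 5, 8, 11}  B5 = {1, 2, 6, 11}  B6 = {2, 6, 9, 11}  B7 = {1, 2, 7, 11}  B8 = {1, 2, 4, 11}
Tree: B1–B2, B1–B3, B1–B4, B3–B5, B3–B6, B5–B7, B5–B8

Every bag has size at most 4, so the width is 4 − 1 = 3 and tw(G) ≤ 3. Conversely, {1, 2, 4, 11} is a clique of size 4, and the vertices of any clique must share a bag in every tree decomposition; so some bag has ≥ 4 vertices and tw(G) ≥ 3. Hence tw(G) = 3 exactly.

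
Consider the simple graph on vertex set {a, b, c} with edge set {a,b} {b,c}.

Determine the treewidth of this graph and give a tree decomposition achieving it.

The largest bag has 2 vertices, giving width 1; this decomposition certifies tw(G) ≤ 1. G has an edge, so its treewidth is at least 1. Combining the bounds, tw(G) = 1.

Treewidth 1.
One such decomposition:
Bags: B1 = {b, c}  B2 = {a, b}
Tree: B1–B2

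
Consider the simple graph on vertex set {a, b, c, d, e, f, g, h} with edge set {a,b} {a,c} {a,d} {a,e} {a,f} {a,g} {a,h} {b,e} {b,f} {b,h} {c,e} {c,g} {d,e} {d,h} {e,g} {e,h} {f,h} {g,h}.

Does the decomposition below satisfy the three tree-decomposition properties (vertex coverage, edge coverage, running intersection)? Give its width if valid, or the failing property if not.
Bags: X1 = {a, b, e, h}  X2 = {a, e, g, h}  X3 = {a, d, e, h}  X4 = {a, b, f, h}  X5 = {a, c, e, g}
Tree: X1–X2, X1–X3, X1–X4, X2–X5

Vertex coverage: the bags together contain {a, b, c, d, e, f, g, h}, the full vertex set. Edge coverage: each edge of G has both endpoints in at least one bag. Running intersection: for every vertex, the bags containing it form a connected subtree. All three properties hold, so this is a valid tree decomposition of width max|bag| − 1 = 3, and hence tw(G) ≤ 3.

Yes; width 3.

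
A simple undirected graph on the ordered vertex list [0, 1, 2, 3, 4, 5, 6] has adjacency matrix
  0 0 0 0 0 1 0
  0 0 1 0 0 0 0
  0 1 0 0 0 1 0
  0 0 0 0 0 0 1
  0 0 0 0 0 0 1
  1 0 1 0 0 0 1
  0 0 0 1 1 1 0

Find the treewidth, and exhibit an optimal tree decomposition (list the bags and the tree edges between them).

Every bag has size at most 2, so the width is 2 − 1 = 1 and tw(G) ≤ 1. Any graph with an edge has treewidth ≥ 1, and G has the edge 6–4. Combining the bounds, tw(G) = 1.

Treewidth 1.
Bags: B1 = {4, 6}  B2 = {5, 6}  B3 = {0, 5}  B4 = {2, 5}  B5 = {3, 6}  B6 = {1, 2}
Tree: B1–B2, B2–B3, B2–B4, B2–B5, B4–B6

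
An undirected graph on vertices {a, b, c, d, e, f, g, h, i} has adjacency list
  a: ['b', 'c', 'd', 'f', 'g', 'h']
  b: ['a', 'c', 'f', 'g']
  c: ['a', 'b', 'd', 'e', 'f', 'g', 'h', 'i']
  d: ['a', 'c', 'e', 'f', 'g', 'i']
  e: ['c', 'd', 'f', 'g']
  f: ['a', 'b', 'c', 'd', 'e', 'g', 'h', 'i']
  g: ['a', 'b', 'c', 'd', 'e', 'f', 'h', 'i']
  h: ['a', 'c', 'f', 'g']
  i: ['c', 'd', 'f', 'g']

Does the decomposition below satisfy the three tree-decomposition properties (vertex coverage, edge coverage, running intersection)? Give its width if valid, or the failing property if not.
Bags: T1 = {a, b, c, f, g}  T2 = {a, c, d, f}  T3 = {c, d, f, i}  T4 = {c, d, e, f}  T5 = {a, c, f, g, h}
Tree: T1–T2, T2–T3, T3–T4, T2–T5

No — edge (g,d) lies in no bag.

A tree decomposition must satisfy three properties: every vertex lies in some bag; for every edge, both endpoints lie together in some bag; and for every vertex, the bags containing it form a connected subtree. Here edge (g,d) lies in no bag, so the decomposition is invalid.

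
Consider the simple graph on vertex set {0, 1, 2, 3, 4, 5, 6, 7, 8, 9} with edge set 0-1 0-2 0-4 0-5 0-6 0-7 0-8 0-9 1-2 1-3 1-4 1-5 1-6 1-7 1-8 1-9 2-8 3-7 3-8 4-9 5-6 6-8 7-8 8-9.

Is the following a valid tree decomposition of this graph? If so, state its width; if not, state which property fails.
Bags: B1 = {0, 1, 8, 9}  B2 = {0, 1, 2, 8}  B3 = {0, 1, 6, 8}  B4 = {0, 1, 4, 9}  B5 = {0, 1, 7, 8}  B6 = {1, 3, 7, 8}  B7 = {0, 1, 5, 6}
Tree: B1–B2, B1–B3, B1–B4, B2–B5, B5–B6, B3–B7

Vertex coverage: the bags together contain {0, 1, 2, 3, 4, 5, 6, 7, 8, 9}, the full vertex set. Edge coverage: each edge of G has both endpoints in at least one bag. Running intersection: for every vertex, the bags containing it form a connected subtree. All three properties hold, so this is a valid tree decomposition of width max|bag| − 1 = 3, and hence tw(G) ≤ 3.

Yes; width 3.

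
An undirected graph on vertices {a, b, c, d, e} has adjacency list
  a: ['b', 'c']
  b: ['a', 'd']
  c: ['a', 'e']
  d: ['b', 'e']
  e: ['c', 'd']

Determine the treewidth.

A width-2 tree decomposition is:
Bags: B1 = {a, b, c}  B2 = {b, c, d}  B3 = {c, d, e}
Tree: B1–B2, B2–B3
Every bag has size at most 3, so the width is 3 − 1 = 2 and tw(G) ≤ 2. For the lower bound, G contains the cycle c–a–b–d–e–c, so G is not a forest; only forests have treewidth ≤ 1, hence tw(G) ≥ 2. Combining the bounds, tw(G) = 2.

2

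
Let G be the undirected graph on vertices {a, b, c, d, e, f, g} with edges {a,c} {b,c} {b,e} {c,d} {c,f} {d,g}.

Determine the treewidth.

1

A width-1 tree decomposition is:
Bags: B1 = {b, c}  B2 = {c, f}  B3 = {a, c}  B4 = {b, e}  B5 = {c, d}  B6 = {d, g}
Tree: B1–B2, B1–B3, B1–B4, B1–B5, B5–B6
Each bag holds 2 vertices, so the decomposition has width 1, which upper-bounds the treewidth. Since G has at least one edge (e.g. b–c), it is not an edgeless graph, so tw(G) ≥ 1. The upper and lower bounds meet at 1, so that is the treewidth.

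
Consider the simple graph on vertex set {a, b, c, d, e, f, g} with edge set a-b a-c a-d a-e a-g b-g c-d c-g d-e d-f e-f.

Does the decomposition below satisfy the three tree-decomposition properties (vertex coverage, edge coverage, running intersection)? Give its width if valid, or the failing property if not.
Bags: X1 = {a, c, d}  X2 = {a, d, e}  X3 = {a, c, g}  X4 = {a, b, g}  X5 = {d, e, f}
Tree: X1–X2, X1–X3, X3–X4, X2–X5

Yes; width 2.

Every vertex of G appears in some bag (union = {a, b, c, d, e, f, g}); every edge is covered by a bag; and for each vertex v the set of bags containing v is connected in the bag tree. The decomposition is therefore valid. The largest bag has 3 vertices, so the width is 2.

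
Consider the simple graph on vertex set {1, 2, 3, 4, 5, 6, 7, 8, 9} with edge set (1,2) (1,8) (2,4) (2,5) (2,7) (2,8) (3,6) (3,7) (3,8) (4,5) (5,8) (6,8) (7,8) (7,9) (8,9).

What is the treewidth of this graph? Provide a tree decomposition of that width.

Treewidth 2.
One such decomposition:
Bags: B1 = {3, 7, 8}  B2 = {2, 7, 8}  B3 = {7, 8, 9}  B4 = {2, 5, 8}  B5 = {2, 4, 5}  B6 = {3, 6, 8}  B7 = {1, 2, 8}
Tree: B1–B2, B2–B3, B2–B4, B4–B5, B1–B6, B4–B7

The largest bag has 3 vertices, giving width 2; this decomposition certifies tw(G) ≤ 2. On the other hand G contains the 3-clique {7, 8, 9}. A clique must lie in a single bag of any decomposition, so no decomposition can have width below 2. Hence tw(G) = 2 exactly.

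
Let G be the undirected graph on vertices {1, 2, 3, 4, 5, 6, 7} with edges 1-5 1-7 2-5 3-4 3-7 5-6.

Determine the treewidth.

1

A width-1 tree decomposition is:
Bags: B1 = {1, 7}  B2 = {1, 5}  B3 = {3, 7}  B4 = {5, 6}  B5 = {2, 5}  B6 = {3, 4}
Tree: B1–B2, B1–B3, B2–B4, B2–B5, B3–B6
Each bag holds 2 vertices, so the decomposition has width 1, which upper-bounds the treewidth. Any graph with an edge has treewidth ≥ 1, and G has the edge 1–7. Combining the bounds, tw(G) = 1.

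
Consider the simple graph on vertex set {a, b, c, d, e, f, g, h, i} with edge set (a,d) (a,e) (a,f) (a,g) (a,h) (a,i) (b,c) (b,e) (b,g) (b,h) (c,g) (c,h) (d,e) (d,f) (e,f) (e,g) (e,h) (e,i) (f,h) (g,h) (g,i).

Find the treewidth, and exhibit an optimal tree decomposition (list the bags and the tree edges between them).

Treewidth 3.
One such decomposition:
Bags: B1 = {a, e, g, h}  B2 = {a, e, f, h}  B3 = {a, e, g, i}  B4 = {b, e, g, h}  B5 = {b, c, g, h}  B6 = {a, d, e, f}
Tree: B1–B2, B1–B3, B1–B4, B4–B5, B2–B6

Every bag has size at most 4, so the width is 4 − 1 = 3 and tw(G) ≤ 3. On the other hand G contains the 4-clique {a, e, g, h}. A clique must lie in a single bag of any decomposition, so no decomposition can have width below 3. Therefore the treewidth is 3.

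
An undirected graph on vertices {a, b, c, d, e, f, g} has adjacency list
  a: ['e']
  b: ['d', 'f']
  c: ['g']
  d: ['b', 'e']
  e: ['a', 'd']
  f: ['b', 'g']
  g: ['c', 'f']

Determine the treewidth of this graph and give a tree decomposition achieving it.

The largest bag has 2 vertices, giving width 1; this decomposition certifies tw(G) ≤ 1. G has an edge, so its treewidth is at least 1. Therefore the treewidth is 1.

Treewidth 1.
One optimal decomposition is:
Bags: B1 = {a, e}  B2 = {d, e}  B3 = {b, d}  B4 = {b, f}  B5 = {f, g}  B6 = {c, g}
Tree: B1–B2, B2–B3, B3–B4, B4–B5, B5–B6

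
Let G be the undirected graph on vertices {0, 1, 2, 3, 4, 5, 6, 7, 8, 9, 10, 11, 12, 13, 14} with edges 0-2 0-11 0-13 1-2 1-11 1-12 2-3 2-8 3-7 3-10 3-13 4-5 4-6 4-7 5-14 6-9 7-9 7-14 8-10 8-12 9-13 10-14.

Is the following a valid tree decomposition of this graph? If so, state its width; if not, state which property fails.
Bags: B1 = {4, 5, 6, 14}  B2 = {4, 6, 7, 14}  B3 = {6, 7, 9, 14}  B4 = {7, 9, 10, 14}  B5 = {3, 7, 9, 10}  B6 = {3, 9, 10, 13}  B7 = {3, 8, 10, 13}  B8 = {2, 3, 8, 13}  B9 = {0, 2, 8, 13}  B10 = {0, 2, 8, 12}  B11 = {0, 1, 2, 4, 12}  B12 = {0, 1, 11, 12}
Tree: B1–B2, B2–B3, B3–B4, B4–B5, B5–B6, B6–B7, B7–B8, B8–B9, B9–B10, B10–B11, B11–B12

A tree decomposition must satisfy three properties: every vertex lies in some bag; for every edge, both endpoints lie together in some bag; and for every vertex, the bags containing it form a connected subtree. Here bags containing vertex 4 are not connected in the tree, so the decomposition is invalid.

No — bags containing vertex 4 are not connected in the tree.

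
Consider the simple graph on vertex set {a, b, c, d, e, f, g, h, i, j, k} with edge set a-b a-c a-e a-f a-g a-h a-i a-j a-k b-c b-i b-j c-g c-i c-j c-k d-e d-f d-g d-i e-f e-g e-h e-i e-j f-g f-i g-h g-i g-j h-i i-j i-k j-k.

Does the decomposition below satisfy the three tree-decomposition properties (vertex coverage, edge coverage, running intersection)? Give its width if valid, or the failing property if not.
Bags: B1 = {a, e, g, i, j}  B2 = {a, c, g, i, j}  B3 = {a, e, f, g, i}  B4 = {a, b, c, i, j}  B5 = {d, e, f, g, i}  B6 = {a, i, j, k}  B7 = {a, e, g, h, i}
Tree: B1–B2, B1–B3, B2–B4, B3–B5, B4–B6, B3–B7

A tree decomposition must satisfy three properties: every vertex lies in some bag; for every edge, both endpoints lie together in some bag; and for every vertex, the bags containing it form a connected subtree. Here edge (c,k) lies in no bag, so the decomposition is invalid.

No — edge (c,k) lies in no bag.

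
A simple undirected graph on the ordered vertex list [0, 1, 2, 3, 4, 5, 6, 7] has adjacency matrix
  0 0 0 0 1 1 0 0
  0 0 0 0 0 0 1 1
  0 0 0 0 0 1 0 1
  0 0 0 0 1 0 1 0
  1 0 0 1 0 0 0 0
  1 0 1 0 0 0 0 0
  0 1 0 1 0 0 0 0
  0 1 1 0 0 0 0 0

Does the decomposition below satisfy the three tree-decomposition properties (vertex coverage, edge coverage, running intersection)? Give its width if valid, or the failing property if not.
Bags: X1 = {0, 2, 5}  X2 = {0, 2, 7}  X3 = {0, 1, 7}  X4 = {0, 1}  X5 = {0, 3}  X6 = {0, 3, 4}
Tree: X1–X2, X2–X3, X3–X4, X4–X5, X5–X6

No — vertex 6 appears in no bag.

A tree decomposition must satisfy three properties: every vertex lies in some bag; for every edge, both endpoints lie together in some bag; and for every vertex, the bags containing it form a connected subtree. Here vertex 6 appears in no bag, so the decomposition is invalid.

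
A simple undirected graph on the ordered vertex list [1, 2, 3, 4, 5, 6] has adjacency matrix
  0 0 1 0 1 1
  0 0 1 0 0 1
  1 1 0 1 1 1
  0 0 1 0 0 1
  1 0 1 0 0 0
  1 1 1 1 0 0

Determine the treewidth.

A width-2 tree decomposition is:
Bags: B1 = {1, 3, 6}  B2 = {1, 3, 5}  B3 = {3, 4, 6}  B4 = {2, 3, 6}
Tree: B1–B2, B1–B3, B1–B4
Each bag holds 3 vertices, so the decomposition has width 2, which upper-bounds the treewidth. Conversely, {1, 3, 5} is a clique of size 3, and the vertices of any clique must share a bag in every tree decomposition; so some bag has ≥ 3 vertices and tw(G) ≥ 2. The upper and lower bounds meet at 2, so that is the treewidth.

2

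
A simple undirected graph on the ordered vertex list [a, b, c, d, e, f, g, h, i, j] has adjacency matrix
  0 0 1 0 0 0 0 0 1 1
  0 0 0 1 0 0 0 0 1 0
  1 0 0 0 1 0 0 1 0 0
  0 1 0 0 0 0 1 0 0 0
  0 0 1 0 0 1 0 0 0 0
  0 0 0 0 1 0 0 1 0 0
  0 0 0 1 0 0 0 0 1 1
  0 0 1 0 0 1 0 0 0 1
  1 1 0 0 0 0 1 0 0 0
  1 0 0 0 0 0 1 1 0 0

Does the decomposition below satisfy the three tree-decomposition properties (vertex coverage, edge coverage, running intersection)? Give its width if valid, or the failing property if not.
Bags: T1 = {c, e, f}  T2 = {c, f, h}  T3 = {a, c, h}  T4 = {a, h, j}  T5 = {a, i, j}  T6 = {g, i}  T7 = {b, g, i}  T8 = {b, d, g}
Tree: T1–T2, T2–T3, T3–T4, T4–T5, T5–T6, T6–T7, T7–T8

No — edge (j,g) lies in no bag.

A tree decomposition must satisfy three properties: every vertex lies in some bag; for every edge, both endpoints lie together in some bag; and for every vertex, the bags containing it form a connected subtree. Here edge (j,g) lies in no bag, so the decomposition is invalid.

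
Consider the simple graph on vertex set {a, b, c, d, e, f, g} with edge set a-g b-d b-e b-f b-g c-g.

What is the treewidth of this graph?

1

A width-1 tree decomposition is:
Bags: B1 = {c, g}  B2 = {b, g}  B3 = {b, f}  B4 = {a, g}  B5 = {b, e}  B6 = {b, d}
Tree: B1–B2, B2–B3, B1–B4, B3–B5, B3–B6
Each bag holds 2 vertices, so the decomposition has width 1, which upper-bounds the treewidth. Since G has at least one edge (e.g. c–g), it is not an edgeless graph, so tw(G) ≥ 1. Combining the bounds, tw(G) = 1.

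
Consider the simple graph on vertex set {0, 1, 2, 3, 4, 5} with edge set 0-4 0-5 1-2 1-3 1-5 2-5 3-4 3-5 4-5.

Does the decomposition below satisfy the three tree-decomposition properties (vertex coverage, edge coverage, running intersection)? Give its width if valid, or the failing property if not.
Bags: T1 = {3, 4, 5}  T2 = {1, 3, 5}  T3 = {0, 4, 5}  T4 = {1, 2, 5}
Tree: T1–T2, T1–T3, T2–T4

Every vertex of G appears in some bag (union = {0, 1, 2, 3, 4, 5}); every edge is covered by a bag; and for each vertex v the set of bags containing v is connected in the bag tree. The decomposition is therefore valid. The largest bag has 3 vertices, so the width is 2.

Yes; width 2.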